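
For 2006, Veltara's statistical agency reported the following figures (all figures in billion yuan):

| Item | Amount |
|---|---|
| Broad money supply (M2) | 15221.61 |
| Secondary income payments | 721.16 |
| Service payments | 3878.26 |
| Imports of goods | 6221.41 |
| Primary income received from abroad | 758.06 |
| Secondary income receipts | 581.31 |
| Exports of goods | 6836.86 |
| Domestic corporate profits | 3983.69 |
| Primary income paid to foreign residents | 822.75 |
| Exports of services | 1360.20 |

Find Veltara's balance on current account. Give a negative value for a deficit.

-2107.15

Goods balance = 6836.86 - 6221.41 = 615.45
Services balance = 1360.20 - 3878.26 = -2518.06
Trade balance (goods + services) = 615.45 + (-2518.06) = -1902.61
Net primary income = 758.06 - 822.75 = -64.69
Net secondary income = 581.31 - 721.16 = -139.85
Current account = -1902.61 + (-64.69) + (-139.85) = -2107.15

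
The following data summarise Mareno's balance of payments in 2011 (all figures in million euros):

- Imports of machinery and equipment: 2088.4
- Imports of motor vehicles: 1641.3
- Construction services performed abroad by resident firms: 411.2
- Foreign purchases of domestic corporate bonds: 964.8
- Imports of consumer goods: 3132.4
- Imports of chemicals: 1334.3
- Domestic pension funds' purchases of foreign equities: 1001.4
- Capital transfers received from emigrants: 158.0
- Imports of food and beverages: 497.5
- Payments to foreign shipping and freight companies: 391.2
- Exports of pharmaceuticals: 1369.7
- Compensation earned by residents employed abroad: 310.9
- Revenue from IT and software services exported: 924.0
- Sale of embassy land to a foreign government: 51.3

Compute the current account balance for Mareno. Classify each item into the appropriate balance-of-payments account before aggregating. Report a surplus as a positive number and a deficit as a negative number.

-6069.3

Goods: -1334.3 + 1369.7 - 497.5 - 1641.3 - 2088.4 - 3132.4 = -7324.2
Services: 411.2 - 391.2 + 924.0 = 944.0
Primary income: 310.9
Current account = (-7324.2) + 944.0 + 310.9 = -6069.3
(Excluded from the current account — financial account: foreign purchases of domestic corporate bonds 964.8, domestic pension funds' purchases of foreign equities 1001.4; capital account: capital transfers received from emigrants 158.0, sale of embassy land to a foreign government 51.3.)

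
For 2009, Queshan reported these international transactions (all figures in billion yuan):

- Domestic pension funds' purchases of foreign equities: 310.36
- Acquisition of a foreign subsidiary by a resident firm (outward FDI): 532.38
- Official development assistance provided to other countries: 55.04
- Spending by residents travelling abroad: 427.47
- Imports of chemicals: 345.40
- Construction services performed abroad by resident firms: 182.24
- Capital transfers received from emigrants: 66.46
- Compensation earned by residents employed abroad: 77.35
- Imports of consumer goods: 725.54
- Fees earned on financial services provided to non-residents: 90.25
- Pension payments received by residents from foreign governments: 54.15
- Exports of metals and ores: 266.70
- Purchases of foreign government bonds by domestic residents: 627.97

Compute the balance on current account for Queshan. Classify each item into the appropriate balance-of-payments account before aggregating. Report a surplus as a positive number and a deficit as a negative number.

-882.76

Goods: -725.54 - 345.40 + 266.70 = -804.24
Services: 182.24 - 427.47 + 90.25 = -154.98
Primary income: 77.35
Secondary income: 54.15 - 55.04 = -0.89
Current account = (-804.24) + (-154.98) + 77.35 + (-0.89) = -882.76
(Excluded from the current account — financial account: domestic pension funds' purchases of foreign equities 310.36, acquisition of a foreign subsidiary by a resident firm (outward FDI) 532.38, purchases of foreign government bonds by domestic residents 627.97; capital account: capital transfers received from emigrants 66.46.)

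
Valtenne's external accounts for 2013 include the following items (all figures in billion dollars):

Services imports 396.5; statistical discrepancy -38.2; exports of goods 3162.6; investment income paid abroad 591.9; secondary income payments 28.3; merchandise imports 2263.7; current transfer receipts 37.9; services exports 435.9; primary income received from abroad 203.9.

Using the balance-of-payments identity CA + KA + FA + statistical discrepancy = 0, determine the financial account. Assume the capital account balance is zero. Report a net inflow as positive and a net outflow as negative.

-521.7

Goods balance = 3162.6 - 2263.7 = 898.9
Services balance = 435.9 - 396.5 = 39.4
Trade balance (goods + services) = 898.9 + 39.4 = 938.3
Net primary income = 203.9 - 591.9 = -388.0
Net secondary income = 37.9 - 28.3 = 9.6
Current account = 938.3 + (-388.0) + 9.6 = 559.9
Financial account = -(559.9 + (-38.2)) = -521.7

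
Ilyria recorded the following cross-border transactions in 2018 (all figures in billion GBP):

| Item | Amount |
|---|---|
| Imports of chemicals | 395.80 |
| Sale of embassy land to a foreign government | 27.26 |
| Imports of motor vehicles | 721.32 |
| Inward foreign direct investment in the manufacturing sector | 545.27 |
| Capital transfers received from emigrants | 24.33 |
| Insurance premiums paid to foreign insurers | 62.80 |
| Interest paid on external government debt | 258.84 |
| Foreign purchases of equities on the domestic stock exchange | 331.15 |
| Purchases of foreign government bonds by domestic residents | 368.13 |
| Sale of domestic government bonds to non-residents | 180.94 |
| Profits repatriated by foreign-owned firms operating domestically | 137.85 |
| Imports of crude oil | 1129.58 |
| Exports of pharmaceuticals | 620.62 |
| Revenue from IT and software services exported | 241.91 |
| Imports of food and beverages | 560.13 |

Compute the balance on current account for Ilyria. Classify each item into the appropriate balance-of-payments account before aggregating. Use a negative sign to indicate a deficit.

Goods: -560.13 - 395.80 + 620.62 - 1129.58 - 721.32 = -2186.21
Services: -62.80 + 241.91 = 179.11
Primary income: -258.84 - 137.85 = -396.69
Current account = (-2186.21) + 179.11 + (-396.69) = -2403.79
(Excluded from the current account — capital account: sale of embassy land to a foreign government 27.26, capital transfers received from emigrants 24.33; financial account: inward foreign direct investment in the manufacturing sector 545.27, foreign purchases of equities on the domestic stock exchange 331.15, purchases of foreign government bonds by domestic residents 368.13, sale of domestic government bonds to non-residents 180.94.)

-2403.79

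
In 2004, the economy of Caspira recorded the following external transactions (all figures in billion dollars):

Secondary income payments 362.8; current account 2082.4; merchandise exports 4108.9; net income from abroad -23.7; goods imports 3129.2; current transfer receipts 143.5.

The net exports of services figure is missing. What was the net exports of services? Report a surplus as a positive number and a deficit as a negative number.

1345.7

Current account = goods balance + services balance + net primary income + net secondary income
Sum of the known components = 736.7
Net exports of services = CA - (known components) = 2082.4 - 736.7 = 1345.7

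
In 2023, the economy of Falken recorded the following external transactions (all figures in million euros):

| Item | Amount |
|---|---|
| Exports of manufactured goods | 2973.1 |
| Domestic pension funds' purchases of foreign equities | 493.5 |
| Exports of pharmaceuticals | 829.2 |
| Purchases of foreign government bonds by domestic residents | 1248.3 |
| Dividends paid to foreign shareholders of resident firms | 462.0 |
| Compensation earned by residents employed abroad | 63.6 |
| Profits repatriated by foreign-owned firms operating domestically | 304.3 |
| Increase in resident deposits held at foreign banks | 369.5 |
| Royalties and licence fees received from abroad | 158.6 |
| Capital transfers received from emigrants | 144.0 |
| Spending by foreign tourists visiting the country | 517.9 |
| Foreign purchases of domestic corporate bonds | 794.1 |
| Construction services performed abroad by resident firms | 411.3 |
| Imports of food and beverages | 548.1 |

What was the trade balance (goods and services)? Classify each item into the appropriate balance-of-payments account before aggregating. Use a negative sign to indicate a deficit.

Goods: -548.1 + 2973.1 + 829.2 = 3254.2
Services: 517.9 + 158.6 + 411.3 = 1087.8
Trade balance = 3254.2 + 1087.8 = 4342.0
(Excluded from the trade balance — financial account: domestic pension funds' purchases of foreign equities 493.5, purchases of foreign government bonds by domestic residents 1248.3, increase in resident deposits held at foreign banks 369.5, foreign purchases of domestic corporate bonds 794.1; primary income: dividends paid to foreign shareholders of resident firms 462.0, compensation earned by residents employed abroad 63.6, profits repatriated by foreign-owned firms operating domestically 304.3; capital account: capital transfers received from emigrants 144.0.)

4342.0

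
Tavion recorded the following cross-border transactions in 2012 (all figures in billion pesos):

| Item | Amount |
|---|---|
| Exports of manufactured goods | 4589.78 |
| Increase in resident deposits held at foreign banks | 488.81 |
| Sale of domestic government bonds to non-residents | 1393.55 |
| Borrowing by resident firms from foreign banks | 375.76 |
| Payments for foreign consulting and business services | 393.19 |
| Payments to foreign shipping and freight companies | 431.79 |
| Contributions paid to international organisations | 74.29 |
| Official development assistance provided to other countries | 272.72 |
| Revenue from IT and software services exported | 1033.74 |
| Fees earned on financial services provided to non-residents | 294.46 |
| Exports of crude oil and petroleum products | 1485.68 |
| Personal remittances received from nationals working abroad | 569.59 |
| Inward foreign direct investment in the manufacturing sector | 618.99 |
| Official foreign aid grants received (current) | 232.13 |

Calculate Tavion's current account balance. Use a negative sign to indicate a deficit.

Goods: 1485.68 + 4589.78 = 6075.46
Services: -393.19 + 1033.74 - 431.79 + 294.46 = 503.22
Secondary income: -74.29 + 232.13 + 569.59 - 272.72 = 454.71
Current account = 6075.46 + 503.22 + 454.71 = 7033.39
(Excluded from the current account — financial account: increase in resident deposits held at foreign banks 488.81, sale of domestic government bonds to non-residents 1393.55, borrowing by resident firms from foreign banks 375.76, inward foreign direct investment in the manufacturing sector 618.99.)

7033.39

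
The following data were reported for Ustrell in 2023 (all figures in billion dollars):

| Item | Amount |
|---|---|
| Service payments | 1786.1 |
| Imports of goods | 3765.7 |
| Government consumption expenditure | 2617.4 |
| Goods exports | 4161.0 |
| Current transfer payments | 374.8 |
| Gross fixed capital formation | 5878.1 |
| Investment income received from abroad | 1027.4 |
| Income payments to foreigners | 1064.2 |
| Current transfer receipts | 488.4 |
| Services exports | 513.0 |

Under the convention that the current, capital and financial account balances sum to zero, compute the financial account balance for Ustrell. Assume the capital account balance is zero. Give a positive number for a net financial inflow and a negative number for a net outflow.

801.0

Goods balance = 4161.0 - 3765.7 = 395.3
Services balance = 513.0 - 1786.1 = -1273.1
Trade balance (goods + services) = 395.3 + (-1273.1) = -877.8
Net primary income = 1027.4 - 1064.2 = -36.8
Net secondary income = 488.4 - 374.8 = 113.6
Current account = -877.8 + (-36.8) + 113.6 = -801.0
Financial account = -(-801.0) = 801.0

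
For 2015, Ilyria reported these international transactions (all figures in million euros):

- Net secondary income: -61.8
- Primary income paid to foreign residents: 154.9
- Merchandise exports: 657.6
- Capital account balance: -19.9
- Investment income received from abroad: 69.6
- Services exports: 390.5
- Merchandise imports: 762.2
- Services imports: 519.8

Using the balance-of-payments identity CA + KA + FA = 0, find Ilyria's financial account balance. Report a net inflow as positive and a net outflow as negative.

400.9

Goods balance = 657.6 - 762.2 = -104.6
Services balance = 390.5 - 519.8 = -129.3
Trade balance (goods + services) = -104.6 + (-129.3) = -233.9
Net primary income = 69.6 - 154.9 = -85.3
Net secondary income = -61.8
Current account = -233.9 + (-85.3) + (-61.8) = -381.0
Financial account = -(-381.0 + (-19.9)) = 400.9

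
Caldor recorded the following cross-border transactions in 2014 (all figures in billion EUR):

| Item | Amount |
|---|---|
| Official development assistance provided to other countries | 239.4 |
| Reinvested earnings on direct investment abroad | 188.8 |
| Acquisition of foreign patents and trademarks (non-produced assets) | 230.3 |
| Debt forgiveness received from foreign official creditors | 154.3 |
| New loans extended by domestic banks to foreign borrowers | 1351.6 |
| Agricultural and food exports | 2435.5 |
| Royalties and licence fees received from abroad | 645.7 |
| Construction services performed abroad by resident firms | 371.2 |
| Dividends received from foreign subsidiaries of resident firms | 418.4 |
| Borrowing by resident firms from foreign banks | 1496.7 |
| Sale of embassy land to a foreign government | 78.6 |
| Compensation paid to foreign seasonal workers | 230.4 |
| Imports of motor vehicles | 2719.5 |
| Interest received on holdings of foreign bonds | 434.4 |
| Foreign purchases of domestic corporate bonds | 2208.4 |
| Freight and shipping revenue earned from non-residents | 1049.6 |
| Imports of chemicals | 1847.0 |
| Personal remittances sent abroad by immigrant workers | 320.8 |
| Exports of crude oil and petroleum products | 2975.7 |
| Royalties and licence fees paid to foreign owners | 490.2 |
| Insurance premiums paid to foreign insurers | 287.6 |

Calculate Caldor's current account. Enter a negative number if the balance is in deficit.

Goods: 2975.7 - 2719.5 - 1847.0 + 2435.5 = 844.7
Services: 645.7 + 1049.6 - 490.2 + 371.2 - 287.6 = 1288.7
Primary income: -230.4 + 418.4 + 188.8 + 434.4 = 811.2
Secondary income: -320.8 - 239.4 = -560.2
Current account = 844.7 + 1288.7 + 811.2 + (-560.2) = 2384.4
(Excluded from the current account — capital account: acquisition of foreign patents and trademarks (non-produced assets) 230.3, debt forgiveness received from foreign official creditors 154.3, sale of embassy land to a foreign government 78.6; financial account: new loans extended by domestic banks to foreign borrowers 1351.6, borrowing by resident firms from foreign banks 1496.7, foreign purchases of domestic corporate bonds 2208.4.)

2384.4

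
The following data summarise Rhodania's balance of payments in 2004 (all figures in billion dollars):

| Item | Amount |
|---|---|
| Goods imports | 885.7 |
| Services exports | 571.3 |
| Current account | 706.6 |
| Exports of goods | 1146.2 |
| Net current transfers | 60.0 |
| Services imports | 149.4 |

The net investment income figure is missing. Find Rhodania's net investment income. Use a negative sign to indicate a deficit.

Current account = goods balance + services balance + net primary income + net secondary income
Sum of the known components = 742.4
Net investment income = CA - (known components) = 706.6 - 742.4 = -35.8

-35.8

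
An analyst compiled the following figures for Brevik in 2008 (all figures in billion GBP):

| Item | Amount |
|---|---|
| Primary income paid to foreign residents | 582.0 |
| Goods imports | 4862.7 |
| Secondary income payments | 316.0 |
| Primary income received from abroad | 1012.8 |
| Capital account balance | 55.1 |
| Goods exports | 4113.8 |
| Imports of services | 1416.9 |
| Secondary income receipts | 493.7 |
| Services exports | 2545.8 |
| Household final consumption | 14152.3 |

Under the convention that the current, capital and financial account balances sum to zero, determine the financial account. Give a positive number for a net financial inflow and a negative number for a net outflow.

-1043.6

Goods balance = 4113.8 - 4862.7 = -748.9
Services balance = 2545.8 - 1416.9 = 1128.9
Trade balance (goods + services) = -748.9 + 1128.9 = 380.0
Net primary income = 1012.8 - 582.0 = 430.8
Net secondary income = 493.7 - 316.0 = 177.7
Current account = 380.0 + 430.8 + 177.7 = 988.5
Financial account = -(988.5 + 55.1) = -1043.6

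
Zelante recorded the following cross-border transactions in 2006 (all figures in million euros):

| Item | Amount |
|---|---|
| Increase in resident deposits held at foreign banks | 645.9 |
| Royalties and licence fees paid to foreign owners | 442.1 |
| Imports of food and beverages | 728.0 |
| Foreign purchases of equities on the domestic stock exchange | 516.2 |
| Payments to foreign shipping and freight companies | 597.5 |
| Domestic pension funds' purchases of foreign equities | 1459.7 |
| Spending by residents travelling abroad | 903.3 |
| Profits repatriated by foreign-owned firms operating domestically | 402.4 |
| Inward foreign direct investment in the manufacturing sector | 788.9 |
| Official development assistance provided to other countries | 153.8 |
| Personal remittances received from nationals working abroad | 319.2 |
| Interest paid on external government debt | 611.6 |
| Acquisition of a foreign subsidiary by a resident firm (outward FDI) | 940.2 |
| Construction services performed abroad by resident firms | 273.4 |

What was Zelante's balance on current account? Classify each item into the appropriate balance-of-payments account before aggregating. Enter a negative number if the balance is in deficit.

-3246.1

Goods: -728.0
Services: -442.1 - 597.5 - 903.3 + 273.4 = -1669.5
Primary income: -611.6 - 402.4 = -1014.0
Secondary income: -153.8 + 319.2 = 165.4
Current account = (-728.0) + (-1669.5) + (-1014.0) + 165.4 = -3246.1
(Excluded from the current account — financial account: increase in resident deposits held at foreign banks 645.9, foreign purchases of equities on the domestic stock exchange 516.2, domestic pension funds' purchases of foreign equities 1459.7, inward foreign direct investment in the manufacturing sector 788.9, acquisition of a foreign subsidiary by a resident firm (outward FDI) 940.2.)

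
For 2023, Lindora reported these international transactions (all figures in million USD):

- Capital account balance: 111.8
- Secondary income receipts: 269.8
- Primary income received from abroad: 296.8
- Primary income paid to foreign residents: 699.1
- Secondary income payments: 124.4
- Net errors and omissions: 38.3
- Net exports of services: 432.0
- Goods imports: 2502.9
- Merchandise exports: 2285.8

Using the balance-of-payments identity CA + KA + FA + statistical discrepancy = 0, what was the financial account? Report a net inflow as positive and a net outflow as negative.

-108.1

Goods balance = 2285.8 - 2502.9 = -217.1
Services balance = 432.0
Trade balance (goods + services) = -217.1 + 432.0 = 214.9
Net primary income = 296.8 - 699.1 = -402.3
Net secondary income = 269.8 - 124.4 = 145.4
Current account = 214.9 + (-402.3) + 145.4 = -42.0
Financial account = -(-42.0 + 111.8 + 38.3) = -108.1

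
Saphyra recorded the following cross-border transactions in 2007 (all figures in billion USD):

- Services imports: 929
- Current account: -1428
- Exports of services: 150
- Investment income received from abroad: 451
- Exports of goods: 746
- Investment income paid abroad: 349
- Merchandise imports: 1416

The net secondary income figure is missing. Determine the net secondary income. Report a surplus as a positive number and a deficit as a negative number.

-81

Current account = goods balance + services balance + net primary income + net secondary income
Sum of the known components = -1347
Net secondary income = CA - (known components) = -1428 - (-1347) = -81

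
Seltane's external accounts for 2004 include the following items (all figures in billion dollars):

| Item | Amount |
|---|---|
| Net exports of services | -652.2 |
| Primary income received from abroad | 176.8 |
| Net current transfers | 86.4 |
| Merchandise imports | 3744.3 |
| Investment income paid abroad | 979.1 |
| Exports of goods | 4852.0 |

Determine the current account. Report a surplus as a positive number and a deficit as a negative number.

-260.4

Goods balance = 4852.0 - 3744.3 = 1107.7
Services balance = -652.2
Trade balance (goods + services) = 1107.7 + (-652.2) = 455.5
Net primary income = 176.8 - 979.1 = -802.3
Net secondary income = 86.4
Current account = 455.5 + (-802.3) + 86.4 = -260.4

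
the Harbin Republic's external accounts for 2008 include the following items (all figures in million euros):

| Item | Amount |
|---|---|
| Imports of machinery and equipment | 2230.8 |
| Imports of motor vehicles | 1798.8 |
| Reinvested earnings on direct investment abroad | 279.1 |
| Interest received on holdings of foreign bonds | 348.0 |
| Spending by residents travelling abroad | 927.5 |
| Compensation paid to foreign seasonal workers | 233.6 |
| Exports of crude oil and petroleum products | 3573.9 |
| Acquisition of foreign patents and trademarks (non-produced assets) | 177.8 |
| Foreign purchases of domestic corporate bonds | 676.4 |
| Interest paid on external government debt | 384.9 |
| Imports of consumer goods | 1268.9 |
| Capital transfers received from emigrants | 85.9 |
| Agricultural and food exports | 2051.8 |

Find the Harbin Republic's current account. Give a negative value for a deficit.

Goods: -1798.8 - 2230.8 + 2051.8 + 3573.9 - 1268.9 = 327.2
Services: -927.5
Primary income: 348.0 + 279.1 - 384.9 - 233.6 = 8.6
Current account = 327.2 + (-927.5) + 8.6 = -591.7
(Excluded from the current account — capital account: acquisition of foreign patents and trademarks (non-produced assets) 177.8, capital transfers received from emigrants 85.9; financial account: foreign purchases of domestic corporate bonds 676.4.)

-591.7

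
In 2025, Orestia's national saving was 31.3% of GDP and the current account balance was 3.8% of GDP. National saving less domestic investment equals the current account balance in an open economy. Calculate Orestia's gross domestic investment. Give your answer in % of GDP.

I = S - CA = 31.3 - 3.8 = 27.5

27.5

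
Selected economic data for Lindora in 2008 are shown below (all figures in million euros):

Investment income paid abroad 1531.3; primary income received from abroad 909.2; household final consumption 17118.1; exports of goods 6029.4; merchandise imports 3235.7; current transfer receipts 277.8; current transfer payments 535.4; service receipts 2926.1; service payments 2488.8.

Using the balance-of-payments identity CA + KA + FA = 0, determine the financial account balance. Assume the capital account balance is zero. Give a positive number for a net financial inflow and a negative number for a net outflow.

-2351.3

Goods balance = 6029.4 - 3235.7 = 2793.7
Services balance = 2926.1 - 2488.8 = 437.3
Trade balance (goods + services) = 2793.7 + 437.3 = 3231.0
Net primary income = 909.2 - 1531.3 = -622.1
Net secondary income = 277.8 - 535.4 = -257.6
Current account = 3231.0 + (-622.1) + (-257.6) = 2351.3
Financial account = -(2351.3) = -2351.3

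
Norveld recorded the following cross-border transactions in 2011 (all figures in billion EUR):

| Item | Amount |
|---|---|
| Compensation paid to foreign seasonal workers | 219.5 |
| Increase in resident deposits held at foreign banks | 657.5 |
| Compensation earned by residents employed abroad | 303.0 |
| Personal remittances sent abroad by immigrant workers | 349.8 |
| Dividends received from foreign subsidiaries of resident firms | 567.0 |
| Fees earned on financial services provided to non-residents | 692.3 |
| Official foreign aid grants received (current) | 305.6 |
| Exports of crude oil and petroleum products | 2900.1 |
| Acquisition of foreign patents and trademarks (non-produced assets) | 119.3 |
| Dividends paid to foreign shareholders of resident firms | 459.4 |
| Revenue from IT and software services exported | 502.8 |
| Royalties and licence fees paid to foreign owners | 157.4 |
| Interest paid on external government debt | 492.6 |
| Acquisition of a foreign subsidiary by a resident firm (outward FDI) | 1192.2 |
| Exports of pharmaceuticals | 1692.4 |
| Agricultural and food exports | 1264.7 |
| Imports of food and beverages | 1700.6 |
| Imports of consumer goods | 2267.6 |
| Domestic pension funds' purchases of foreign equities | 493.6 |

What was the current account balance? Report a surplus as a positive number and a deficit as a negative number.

Goods: -2267.6 + 1264.7 + 1692.4 - 1700.6 + 2900.1 = 1889.0
Services: 502.8 - 157.4 + 692.3 = 1037.7
Primary income: -459.4 - 492.6 - 219.5 + 567.0 + 303.0 = -301.5
Secondary income: 305.6 - 349.8 = -44.2
Current account = 1889.0 + 1037.7 + (-301.5) + (-44.2) = 2581.0
(Excluded from the current account — financial account: increase in resident deposits held at foreign banks 657.5, acquisition of a foreign subsidiary by a resident firm (outward FDI) 1192.2, domestic pension funds' purchases of foreign equities 493.6; capital account: acquisition of foreign patents and trademarks (non-produced assets) 119.3.)

2581.0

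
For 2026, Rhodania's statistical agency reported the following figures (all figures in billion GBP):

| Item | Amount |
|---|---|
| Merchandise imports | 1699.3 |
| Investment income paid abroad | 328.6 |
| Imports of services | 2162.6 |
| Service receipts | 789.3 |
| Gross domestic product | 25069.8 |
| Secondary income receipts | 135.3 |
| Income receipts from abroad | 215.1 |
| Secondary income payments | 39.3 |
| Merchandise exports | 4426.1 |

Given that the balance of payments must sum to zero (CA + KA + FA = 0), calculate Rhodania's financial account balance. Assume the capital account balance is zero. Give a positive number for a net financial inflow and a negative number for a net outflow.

Goods balance = 4426.1 - 1699.3 = 2726.8
Services balance = 789.3 - 2162.6 = -1373.3
Trade balance (goods + services) = 2726.8 + (-1373.3) = 1353.5
Net primary income = 215.1 - 328.6 = -113.5
Net secondary income = 135.3 - 39.3 = 96.0
Current account = 1353.5 + (-113.5) + 96.0 = 1336.0
Financial account = -(1336.0) = -1336.0

-1336.0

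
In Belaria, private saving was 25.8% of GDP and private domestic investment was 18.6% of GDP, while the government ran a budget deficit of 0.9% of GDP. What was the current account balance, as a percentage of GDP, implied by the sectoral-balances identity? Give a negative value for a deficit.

6.3

By the sectoral-balances identity, CA = (S_private - I) + (T - G).
Private balance = 25.8 - 18.6 = 7.2
Government balance (T - G) = -0.9
CA = 7.2 + (-0.9) = 6.3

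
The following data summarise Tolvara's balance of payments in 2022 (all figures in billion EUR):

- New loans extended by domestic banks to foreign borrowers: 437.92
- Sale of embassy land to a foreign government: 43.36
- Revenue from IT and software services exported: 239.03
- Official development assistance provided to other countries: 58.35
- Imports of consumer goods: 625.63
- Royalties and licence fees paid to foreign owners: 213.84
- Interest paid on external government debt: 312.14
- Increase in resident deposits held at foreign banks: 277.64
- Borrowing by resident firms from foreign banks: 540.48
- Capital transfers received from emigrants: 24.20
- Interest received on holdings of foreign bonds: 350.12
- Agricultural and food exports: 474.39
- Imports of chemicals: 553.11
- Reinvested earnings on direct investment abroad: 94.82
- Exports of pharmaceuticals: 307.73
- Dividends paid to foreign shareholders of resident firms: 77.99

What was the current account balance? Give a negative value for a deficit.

-374.97

Goods: 307.73 - 625.63 - 553.11 + 474.39 = -396.62
Services: 239.03 - 213.84 = 25.19
Primary income: 94.82 - 312.14 - 77.99 + 350.12 = 54.81
Secondary income: -58.35
Current account = (-396.62) + 25.19 + 54.81 + (-58.35) = -374.97
(Excluded from the current account — financial account: new loans extended by domestic banks to foreign borrowers 437.92, increase in resident deposits held at foreign banks 277.64, borrowing by resident firms from foreign banks 540.48; capital account: sale of embassy land to a foreign government 43.36, capital transfers received from emigrants 24.20.)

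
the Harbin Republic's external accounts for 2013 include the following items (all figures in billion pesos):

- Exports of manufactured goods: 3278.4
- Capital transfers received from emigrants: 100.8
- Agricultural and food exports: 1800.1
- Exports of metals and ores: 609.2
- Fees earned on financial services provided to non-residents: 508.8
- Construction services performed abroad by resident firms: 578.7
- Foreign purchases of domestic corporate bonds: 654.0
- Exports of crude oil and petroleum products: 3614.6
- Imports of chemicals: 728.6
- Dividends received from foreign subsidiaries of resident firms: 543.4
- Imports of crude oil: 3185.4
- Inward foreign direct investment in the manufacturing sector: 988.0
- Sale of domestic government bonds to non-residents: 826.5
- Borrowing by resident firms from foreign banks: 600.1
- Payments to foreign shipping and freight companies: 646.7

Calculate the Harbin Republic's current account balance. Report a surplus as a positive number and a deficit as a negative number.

6372.5

Goods: 1800.1 + 609.2 + 3614.6 - 3185.4 + 3278.4 - 728.6 = 5388.3
Services: 508.8 + 578.7 - 646.7 = 440.8
Primary income: 543.4
Current account = 5388.3 + 440.8 + 543.4 = 6372.5
(Excluded from the current account — capital account: capital transfers received from emigrants 100.8; financial account: foreign purchases of domestic corporate bonds 654.0, inward foreign direct investment in the manufacturing sector 988.0, sale of domestic government bonds to non-residents 826.5, borrowing by resident firms from foreign banks 600.1.)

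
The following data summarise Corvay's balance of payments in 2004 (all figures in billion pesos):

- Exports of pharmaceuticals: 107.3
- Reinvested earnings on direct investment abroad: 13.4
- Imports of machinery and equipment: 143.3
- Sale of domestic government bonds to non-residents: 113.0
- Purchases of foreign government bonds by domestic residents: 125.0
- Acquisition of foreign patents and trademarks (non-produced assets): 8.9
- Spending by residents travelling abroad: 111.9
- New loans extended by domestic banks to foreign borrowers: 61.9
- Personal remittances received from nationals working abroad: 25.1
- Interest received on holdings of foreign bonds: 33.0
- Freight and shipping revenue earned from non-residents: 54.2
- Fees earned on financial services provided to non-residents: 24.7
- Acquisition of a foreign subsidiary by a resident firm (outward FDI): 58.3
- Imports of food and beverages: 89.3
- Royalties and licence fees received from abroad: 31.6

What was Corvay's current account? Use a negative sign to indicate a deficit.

-55.2

Goods: 107.3 - 143.3 - 89.3 = -125.3
Services: 54.2 + 24.7 - 111.9 + 31.6 = -1.4
Primary income: 33.0 + 13.4 = 46.4
Secondary income: 25.1
Current account = (-125.3) + (-1.4) + 46.4 + 25.1 = -55.2
(Excluded from the current account — financial account: sale of domestic government bonds to non-residents 113.0, purchases of foreign government bonds by domestic residents 125.0, new loans extended by domestic banks to foreign borrowers 61.9, acquisition of a foreign subsidiary by a resident firm (outward FDI) 58.3; capital account: acquisition of foreign patents and trademarks (non-produced assets) 8.9.)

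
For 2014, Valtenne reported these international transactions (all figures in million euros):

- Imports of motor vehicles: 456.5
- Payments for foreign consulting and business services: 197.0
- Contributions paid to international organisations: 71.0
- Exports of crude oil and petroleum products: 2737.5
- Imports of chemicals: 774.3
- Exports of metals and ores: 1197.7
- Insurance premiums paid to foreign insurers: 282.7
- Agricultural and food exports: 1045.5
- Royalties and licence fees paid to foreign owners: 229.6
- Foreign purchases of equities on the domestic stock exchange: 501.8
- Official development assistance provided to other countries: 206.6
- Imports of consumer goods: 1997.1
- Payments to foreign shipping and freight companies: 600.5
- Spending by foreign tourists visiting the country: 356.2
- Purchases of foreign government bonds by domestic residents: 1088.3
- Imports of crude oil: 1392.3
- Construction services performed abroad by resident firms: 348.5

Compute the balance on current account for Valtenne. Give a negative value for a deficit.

-522.2

Goods: -456.5 + 2737.5 + 1045.5 + 1197.7 - 1997.1 - 774.3 - 1392.3 = 360.5
Services: -197.0 + 348.5 - 229.6 - 600.5 + 356.2 - 282.7 = -605.1
Secondary income: -206.6 - 71.0 = -277.6
Current account = 360.5 + (-605.1) + (-277.6) = -522.2
(Excluded from the current account — financial account: foreign purchases of equities on the domestic stock exchange 501.8, purchases of foreign government bonds by domestic residents 1088.3.)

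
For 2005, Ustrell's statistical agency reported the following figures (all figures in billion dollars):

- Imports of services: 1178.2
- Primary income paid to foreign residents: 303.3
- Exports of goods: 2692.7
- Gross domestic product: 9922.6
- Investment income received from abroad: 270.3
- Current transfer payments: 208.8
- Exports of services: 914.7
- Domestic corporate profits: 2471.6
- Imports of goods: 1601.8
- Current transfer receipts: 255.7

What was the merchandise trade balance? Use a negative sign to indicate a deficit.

1090.9

Goods balance = 2692.7 - 1601.8 = 1090.9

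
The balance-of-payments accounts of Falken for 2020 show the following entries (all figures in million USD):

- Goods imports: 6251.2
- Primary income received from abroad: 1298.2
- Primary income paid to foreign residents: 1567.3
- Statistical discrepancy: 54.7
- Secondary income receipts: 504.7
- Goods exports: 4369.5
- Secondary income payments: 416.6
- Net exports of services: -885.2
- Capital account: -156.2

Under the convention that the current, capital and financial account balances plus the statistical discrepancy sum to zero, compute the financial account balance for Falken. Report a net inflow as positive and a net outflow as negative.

Goods balance = 4369.5 - 6251.2 = -1881.7
Services balance = -885.2
Trade balance (goods + services) = -1881.7 + (-885.2) = -2766.9
Net primary income = 1298.2 - 1567.3 = -269.1
Net secondary income = 504.7 - 416.6 = 88.1
Current account = -2766.9 + (-269.1) + 88.1 = -2947.9
Financial account = -(-2947.9 + (-156.2) + 54.7) = 3049.4

3049.4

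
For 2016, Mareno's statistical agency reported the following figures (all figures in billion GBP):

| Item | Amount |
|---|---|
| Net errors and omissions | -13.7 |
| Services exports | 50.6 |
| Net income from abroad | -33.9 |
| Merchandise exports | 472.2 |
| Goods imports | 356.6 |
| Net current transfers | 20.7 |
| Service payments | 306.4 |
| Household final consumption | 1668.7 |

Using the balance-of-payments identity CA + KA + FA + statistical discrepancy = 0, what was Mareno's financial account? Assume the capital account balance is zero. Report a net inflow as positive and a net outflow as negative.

167.1

Goods balance = 472.2 - 356.6 = 115.6
Services balance = 50.6 - 306.4 = -255.8
Trade balance (goods + services) = 115.6 + (-255.8) = -140.2
Net primary income = -33.9
Net secondary income = 20.7
Current account = -140.2 + (-33.9) + 20.7 = -153.4
Financial account = -(-153.4 + (-13.7)) = 167.1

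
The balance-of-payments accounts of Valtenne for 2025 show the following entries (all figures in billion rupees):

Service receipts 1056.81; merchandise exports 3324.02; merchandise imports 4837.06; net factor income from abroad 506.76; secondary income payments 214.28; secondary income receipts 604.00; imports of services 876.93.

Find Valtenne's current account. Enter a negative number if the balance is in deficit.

Goods balance = 3324.02 - 4837.06 = -1513.04
Services balance = 1056.81 - 876.93 = 179.88
Trade balance (goods + services) = -1513.04 + 179.88 = -1333.16
Net primary income = 506.76
Net secondary income = 604.00 - 214.28 = 389.72
Current account = -1333.16 + 506.76 + 389.72 = -436.68

-436.68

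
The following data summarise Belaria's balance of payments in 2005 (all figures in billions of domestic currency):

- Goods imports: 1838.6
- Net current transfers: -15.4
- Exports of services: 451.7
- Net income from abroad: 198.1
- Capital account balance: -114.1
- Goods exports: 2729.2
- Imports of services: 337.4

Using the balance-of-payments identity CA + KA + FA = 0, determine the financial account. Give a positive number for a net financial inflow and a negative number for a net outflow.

-1073.5

Goods balance = 2729.2 - 1838.6 = 890.6
Services balance = 451.7 - 337.4 = 114.3
Trade balance (goods + services) = 890.6 + 114.3 = 1004.9
Net primary income = 198.1
Net secondary income = -15.4
Current account = 1004.9 + 198.1 + (-15.4) = 1187.6
Financial account = -(1187.6 + (-114.1)) = -1073.5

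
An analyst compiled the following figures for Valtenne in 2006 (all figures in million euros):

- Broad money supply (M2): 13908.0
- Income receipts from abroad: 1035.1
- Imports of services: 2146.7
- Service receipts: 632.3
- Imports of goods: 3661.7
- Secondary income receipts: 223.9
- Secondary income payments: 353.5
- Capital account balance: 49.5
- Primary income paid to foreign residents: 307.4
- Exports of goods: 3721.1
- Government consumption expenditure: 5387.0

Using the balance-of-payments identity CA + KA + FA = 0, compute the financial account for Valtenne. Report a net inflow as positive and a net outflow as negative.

Goods balance = 3721.1 - 3661.7 = 59.4
Services balance = 632.3 - 2146.7 = -1514.4
Trade balance (goods + services) = 59.4 + (-1514.4) = -1455.0
Net primary income = 1035.1 - 307.4 = 727.7
Net secondary income = 223.9 - 353.5 = -129.6
Current account = -1455.0 + 727.7 + (-129.6) = -856.9
Financial account = -(-856.9 + 49.5) = 807.4

807.4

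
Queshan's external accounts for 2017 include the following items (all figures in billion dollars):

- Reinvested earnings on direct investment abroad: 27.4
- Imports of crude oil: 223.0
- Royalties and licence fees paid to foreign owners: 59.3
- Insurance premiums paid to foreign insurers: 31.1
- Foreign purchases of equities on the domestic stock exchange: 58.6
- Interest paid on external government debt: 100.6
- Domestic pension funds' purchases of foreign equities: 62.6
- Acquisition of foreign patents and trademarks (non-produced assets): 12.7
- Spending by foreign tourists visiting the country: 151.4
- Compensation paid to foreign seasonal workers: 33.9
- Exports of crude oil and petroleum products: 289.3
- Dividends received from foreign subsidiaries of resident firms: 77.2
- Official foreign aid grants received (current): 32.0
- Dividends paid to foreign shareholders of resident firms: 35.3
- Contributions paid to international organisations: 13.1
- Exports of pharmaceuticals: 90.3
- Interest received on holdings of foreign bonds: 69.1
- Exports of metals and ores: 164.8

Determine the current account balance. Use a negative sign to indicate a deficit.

Goods: 164.8 - 223.0 + 90.3 + 289.3 = 321.4
Services: -59.3 + 151.4 - 31.1 = 61.0
Primary income: -33.9 + 27.4 - 100.6 + 69.1 + 77.2 - 35.3 = 3.9
Secondary income: -13.1 + 32.0 = 18.9
Current account = 321.4 + 61.0 + 3.9 + 18.9 = 405.2
(Excluded from the current account — financial account: foreign purchases of equities on the domestic stock exchange 58.6, domestic pension funds' purchases of foreign equities 62.6; capital account: acquisition of foreign patents and trademarks (non-produced assets) 12.7.)

405.2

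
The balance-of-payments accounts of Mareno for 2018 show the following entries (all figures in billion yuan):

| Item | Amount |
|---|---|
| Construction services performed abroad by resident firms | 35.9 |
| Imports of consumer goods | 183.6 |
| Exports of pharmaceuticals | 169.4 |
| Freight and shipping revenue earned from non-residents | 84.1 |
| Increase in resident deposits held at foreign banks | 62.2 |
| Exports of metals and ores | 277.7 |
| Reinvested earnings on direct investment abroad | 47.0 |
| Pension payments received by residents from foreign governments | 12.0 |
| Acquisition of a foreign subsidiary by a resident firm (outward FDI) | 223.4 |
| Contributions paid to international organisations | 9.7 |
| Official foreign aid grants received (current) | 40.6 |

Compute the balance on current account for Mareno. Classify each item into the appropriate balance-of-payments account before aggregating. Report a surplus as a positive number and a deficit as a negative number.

Goods: 169.4 - 183.6 + 277.7 = 263.5
Services: 84.1 + 35.9 = 120.0
Primary income: 47.0
Secondary income: -9.7 + 40.6 + 12.0 = 42.9
Current account = 263.5 + 120.0 + 47.0 + 42.9 = 473.4
(Excluded from the current account — financial account: increase in resident deposits held at foreign banks 62.2, acquisition of a foreign subsidiary by a resident firm (outward FDI) 223.4.)

473.4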